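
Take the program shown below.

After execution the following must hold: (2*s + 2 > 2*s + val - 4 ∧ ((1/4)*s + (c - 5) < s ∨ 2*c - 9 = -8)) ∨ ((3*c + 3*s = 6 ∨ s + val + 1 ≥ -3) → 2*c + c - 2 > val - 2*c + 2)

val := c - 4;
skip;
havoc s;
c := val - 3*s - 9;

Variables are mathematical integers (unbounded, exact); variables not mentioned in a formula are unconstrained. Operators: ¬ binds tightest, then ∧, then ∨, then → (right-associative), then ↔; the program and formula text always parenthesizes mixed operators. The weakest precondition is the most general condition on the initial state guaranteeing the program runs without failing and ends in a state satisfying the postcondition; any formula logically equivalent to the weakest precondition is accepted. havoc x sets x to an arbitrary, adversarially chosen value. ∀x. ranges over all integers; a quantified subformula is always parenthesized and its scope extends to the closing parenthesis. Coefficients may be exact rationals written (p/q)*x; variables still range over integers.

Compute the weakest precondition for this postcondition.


Working backward. After the program, the postcondition (2*s + 2 > 2*s + val - 4 ∧ ((1/4)*s + (c - 5) < s ∨ 2*c - 9 = -8)) ∨ ((3*c + 3*s = 6 ∨ s + val + 1 ≥ -3) → 2*c + c - 2 > val - 2*c + 2) must hold; in canonical form it is (val < 6 ∧ (c < (3/4)*s + 5 ∨ 2*c = 1)) ∨ ((3*c + 3*s = 6 ∨ s + val ≥ -4) → 5*c > val + 4).
Before c := val - 3*s - 9: (val < 6 ∧ (val < (15/4)*s + 14 ∨ 2*val = 6*s + 19)) ∨ ((3*val = 6*s + 33 ∨ s + val ≥ -4) → 4*val > 15*s + 49)
Before havoc s: ∀s_1. ((val < 6 ∧ (val < (15/4)*s_1 + 14 ∨ 2*val = 6*s_1 + 19)) ∨ ((3*val = 6*s_1 + 33 ∨ s_1 + val ≥ -4) → 4*val > 15*s_1 + 49))
Before skip: ∀s_1. ((val < 6 ∧ (val < (15/4)*s_1 + 14 ∨ 2*val = 6*s_1 + 19)) ∨ ((3*val = 6*s_1 + 33 ∨ s_1 + val ≥ -4) → 4*val > 15*s_1 + 49))
Before val := c - 4: ∀s_1. ((c < 10 ∧ (c < (15/4)*s_1 + 18 ∨ 2*c = 6*s_1 + 27)) ∨ ((3*c = 6*s_1 + 45 ∨ c + s_1 ≥ 0) → 4*c > 15*s_1 + 65))
Answer: WP = ∀s_1. ((c < 10 ∧ (c < (15/4)*s_1 + 18 ∨ 2*c = 6*s_1 + 27)) ∨ ((3*c = 6*s_1 + 45 ∨ c + s_1 ≥ 0) → 4*c > 15*s_1 + 65))


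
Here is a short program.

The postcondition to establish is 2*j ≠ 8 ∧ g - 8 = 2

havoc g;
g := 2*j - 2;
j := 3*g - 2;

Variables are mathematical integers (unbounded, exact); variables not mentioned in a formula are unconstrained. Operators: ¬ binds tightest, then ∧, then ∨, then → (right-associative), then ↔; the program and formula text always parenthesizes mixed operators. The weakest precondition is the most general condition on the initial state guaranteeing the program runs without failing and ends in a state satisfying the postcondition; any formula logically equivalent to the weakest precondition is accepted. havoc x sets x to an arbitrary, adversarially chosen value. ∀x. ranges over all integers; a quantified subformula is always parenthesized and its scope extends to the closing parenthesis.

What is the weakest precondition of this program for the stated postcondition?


Working backward. After the program, the postcondition 2*j ≠ 8 ∧ g - 8 = 2 must hold; in canonical form it is 2*j ≠ 8 ∧ g = 10.
Before j := 3*g - 2: 6*g ≠ 12 ∧ g = 10
Before g := 2*j - 2: 12*j ≠ 24 ∧ 2*j = 12
Before havoc g: 12*j ≠ 24 ∧ 2*j = 12
Answer: WP = 12*j ≠ 24 ∧ 2*j = 12


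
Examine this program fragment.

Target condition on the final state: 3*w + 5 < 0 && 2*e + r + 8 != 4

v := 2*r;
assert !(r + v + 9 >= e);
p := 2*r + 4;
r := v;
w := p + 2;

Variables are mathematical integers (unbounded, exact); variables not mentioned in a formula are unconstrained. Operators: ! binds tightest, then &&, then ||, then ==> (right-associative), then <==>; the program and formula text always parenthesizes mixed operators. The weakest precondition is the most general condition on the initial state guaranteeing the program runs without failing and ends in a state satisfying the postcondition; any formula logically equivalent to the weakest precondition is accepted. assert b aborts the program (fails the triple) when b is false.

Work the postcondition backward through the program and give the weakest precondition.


Working backward. After the program, the postcondition 3*w + 5 < 0 && 2*e + r + 8 != 4 must hold; in canonical form it is 3*w < -5 && 2*e + r != -4.
Before w := p + 2: 3*p < -11 && 2*e + r != -4
Before r := v: 3*p < -11 && 2*e + v != -4
Before p := 2*r + 4: 6*r < -23 && 2*e + v != -4
Before assert !(r + v + 9 >= e): (!(r + v >= e - 9)) && 6*r < -23 && 2*e + v != -4
Before v := 2*r: (!(3*r >= e - 9)) && 6*r < -23 && 2*e + 2*r != -4
Answer: WP = (!(3*r >= e - 9)) && 6*r < -23 && 2*e + 2*r != -4


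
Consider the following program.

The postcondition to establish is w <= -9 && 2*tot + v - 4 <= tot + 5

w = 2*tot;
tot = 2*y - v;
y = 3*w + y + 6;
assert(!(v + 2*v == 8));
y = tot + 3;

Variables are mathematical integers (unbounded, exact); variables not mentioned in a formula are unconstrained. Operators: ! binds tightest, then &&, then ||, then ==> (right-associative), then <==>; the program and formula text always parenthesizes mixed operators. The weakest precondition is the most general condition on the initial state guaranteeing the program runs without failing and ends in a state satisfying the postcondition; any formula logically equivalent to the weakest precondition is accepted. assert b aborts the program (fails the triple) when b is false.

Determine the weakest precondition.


Working backward. After the program, the postcondition w <= -9 && 2*tot + v - 4 <= tot + 5 must hold; in canonical form it is w <= -9 && tot + v <= 9.
Before y := tot + 3: w <= -9 && tot + v <= 9
Before assert !(v + 2*v == 8): (!(3*v == 8)) && w <= -9 && tot + v <= 9
Before y := 3*w + y + 6: (!(3*v == 8)) && w <= -9 && tot + v <= 9
Before tot := 2*y - v: (!(3*v == 8)) && w <= -9 && 2*y <= 9
Before w := 2*tot: (!(3*v == 8)) && 2*tot <= -9 && 2*y <= 9
Answer: WP = (!(3*v == 8)) && 2*tot <= -9 && 2*y <= 9


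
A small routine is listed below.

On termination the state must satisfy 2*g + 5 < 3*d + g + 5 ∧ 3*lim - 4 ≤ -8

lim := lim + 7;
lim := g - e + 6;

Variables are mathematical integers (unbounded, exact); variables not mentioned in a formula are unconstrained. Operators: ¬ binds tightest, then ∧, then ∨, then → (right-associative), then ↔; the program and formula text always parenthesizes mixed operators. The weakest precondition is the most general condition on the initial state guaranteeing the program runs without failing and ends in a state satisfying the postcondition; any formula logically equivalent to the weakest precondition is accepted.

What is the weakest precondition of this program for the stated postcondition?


Working backward. After the program, the postcondition 2*g + 5 < 3*d + g + 5 ∧ 3*lim - 4 ≤ -8 must hold; in canonical form it is g < 3*d ∧ 3*lim ≤ -4.
Before lim := g - e + 6: g < 3*d ∧ 3*g ≤ 3*e - 22
Before lim := lim + 7: g < 3*d ∧ 3*g ≤ 3*e - 22
Answer: WP = g < 3*d ∧ 3*g ≤ 3*e - 22


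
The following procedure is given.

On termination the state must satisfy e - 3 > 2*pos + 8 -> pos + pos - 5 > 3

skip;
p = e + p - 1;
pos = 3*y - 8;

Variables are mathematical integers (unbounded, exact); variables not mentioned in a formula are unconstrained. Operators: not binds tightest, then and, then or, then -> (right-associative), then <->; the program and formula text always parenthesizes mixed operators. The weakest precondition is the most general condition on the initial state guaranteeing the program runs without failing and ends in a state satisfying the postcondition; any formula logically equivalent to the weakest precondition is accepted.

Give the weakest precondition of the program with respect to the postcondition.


Working backward. After the program, the postcondition e - 3 > 2*pos + 8 -> pos + pos - 5 > 3 must hold; in canonical form it is e > 2*pos + 11 -> 2*pos > 8.
Before pos := 3*y - 8: e > 6*y - 5 -> 6*y > 24
Before p := e + p - 1: e > 6*y - 5 -> 6*y > 24
Before skip: e > 6*y - 5 -> 6*y > 24
Answer: WP = e > 6*y - 5 -> 6*y > 24


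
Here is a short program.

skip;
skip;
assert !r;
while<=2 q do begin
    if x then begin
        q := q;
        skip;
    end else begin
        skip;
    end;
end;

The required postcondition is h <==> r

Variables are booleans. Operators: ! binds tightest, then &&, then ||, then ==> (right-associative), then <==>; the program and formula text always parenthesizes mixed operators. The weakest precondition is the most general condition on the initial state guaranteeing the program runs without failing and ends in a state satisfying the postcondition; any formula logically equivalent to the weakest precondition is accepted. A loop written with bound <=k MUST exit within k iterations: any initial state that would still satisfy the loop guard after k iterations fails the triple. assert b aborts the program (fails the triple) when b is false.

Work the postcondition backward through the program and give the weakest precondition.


Working backward. After the program, h <==> r must hold.
Before the loop (bound <=2), unroll the exhaustion recursion (WP_0 = exit-now case; WP_j = one more guarded iteration, up to j = 2):
  WP_0: (!q) && (h <==> r)
  WP_1: (q ==> ((x ==> ((!q) && (h <==> r))) && ((!x) ==> ((!q) && (h <==> r))))) && ((!q) ==> (h <==> r))
  WP_2: (q ==> ((x ==> ((q ==> ((x ==> ((!q) && (h <==> r))) && ((!x) ==> ((!q) && (h <==> r))))) && ((!q) ==> (h <==> r)))) && ((!x) ==> ((q ==> ((x ==> ((!q) && (h <==> r))) && ((!x) ==> ((!q) && (h <==> r))))) && ((!q) ==> (h <==> r)))))) && ((!q) ==> (h <==> r))
So before the loop: (q ==> ((x ==> ((q ==> ((x ==> ((!q) && (h <==> r))) && ((!x) ==> ((!q) && (h <==> r))))) && ((!q) ==> (h <==> r)))) && ((!x) ==> ((q ==> ((x ==> ((!q) && (h <==> r))) && ((!x) ==> ((!q) && (h <==> r))))) && ((!q) ==> (h <==> r)))))) && ((!q) ==> (h <==> r))
Before assert !r: (!r) && (q ==> ((x ==> ((q ==> ((x ==> ((!q) && (h <==> r))) && ((!x) ==> ((!q) && (h <==> r))))) && ((!q) ==> (h <==> r)))) && ((!x) ==> ((q ==> ((x ==> ((!q) && (h <==> r))) && ((!x) ==> ((!q) && (h <==> r))))) && ((!q) ==> (h <==> r)))))) && ((!q) ==> (h <==> r))
Before skip: (!r) && (q ==> ((x ==> ((q ==> ((x ==> ((!q) && (h <==> r))) && ((!x) ==> ((!q) && (h <==> r))))) && ((!q) ==> (h <==> r)))) && ((!x) ==> ((q ==> ((x ==> ((!q) && (h <==> r))) && ((!x) ==> ((!q) && (h <==> r))))) && ((!q) ==> (h <==> r)))))) && ((!q) ==> (h <==> r))
Before skip: (!r) && (q ==> ((x ==> ((q ==> ((x ==> ((!q) && (h <==> r))) && ((!x) ==> ((!q) && (h <==> r))))) && ((!q) ==> (h <==> r)))) && ((!x) ==> ((q ==> ((x ==> ((!q) && (h <==> r))) && ((!x) ==> ((!q) && (h <==> r))))) && ((!q) ==> (h <==> r)))))) && ((!q) ==> (h <==> r))
Answer: WP = (!r) && (q ==> ((x ==> ((q ==> ((x ==> ((!q) && (h <==> r))) && ((!x) ==> ((!q) && (h <==> r))))) && ((!q) ==> (h <==> r)))) && ((!x) ==> ((q ==> ((x ==> ((!q) && (h <==> r))) && ((!x) ==> ((!q) && (h <==> r))))) && ((!q) ==> (h <==> r)))))) && ((!q) ==> (h <==> r))


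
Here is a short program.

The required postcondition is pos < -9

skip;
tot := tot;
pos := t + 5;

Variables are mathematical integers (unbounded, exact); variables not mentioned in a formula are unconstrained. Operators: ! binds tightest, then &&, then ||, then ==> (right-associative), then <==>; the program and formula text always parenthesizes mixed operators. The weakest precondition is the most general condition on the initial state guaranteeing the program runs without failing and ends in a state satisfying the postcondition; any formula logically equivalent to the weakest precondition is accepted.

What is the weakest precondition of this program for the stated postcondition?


Working backward. After the program, pos < -9 must hold.
Before pos := t + 5: t < -14
Before tot := tot: t < -14
Before skip: t < -14
Answer: WP = t < -14


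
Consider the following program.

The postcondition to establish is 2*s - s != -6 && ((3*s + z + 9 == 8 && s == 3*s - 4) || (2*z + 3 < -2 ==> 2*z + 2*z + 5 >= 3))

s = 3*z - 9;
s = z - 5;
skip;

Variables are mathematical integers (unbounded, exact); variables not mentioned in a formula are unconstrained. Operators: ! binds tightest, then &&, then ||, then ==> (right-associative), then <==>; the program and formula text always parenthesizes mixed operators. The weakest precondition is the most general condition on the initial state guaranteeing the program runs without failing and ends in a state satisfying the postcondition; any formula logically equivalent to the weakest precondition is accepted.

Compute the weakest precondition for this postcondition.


Working backward. After the program, the postcondition 2*s - s != -6 && ((3*s + z + 9 == 8 && s == 3*s - 4) || (2*z + 3 < -2 ==> 2*z + 2*z + 5 >= 3)) must hold; in canonical form it is s != -6 && ((3*s + z == -1 && 2*s == 4) || (2*z < -5 ==> 4*z >= -2)).
Before skip: s != -6 && ((3*s + z == -1 && 2*s == 4) || (2*z < -5 ==> 4*z >= -2))
Before s := z - 5: z != -1 && ((4*z == 14 && 2*z == 14) || (2*z < -5 ==> 4*z >= -2))
Before s := 3*z - 9: z != -1 && ((4*z == 14 && 2*z == 14) || (2*z < -5 ==> 4*z >= -2))
Answer: WP = z != -1 && ((4*z == 14 && 2*z == 14) || (2*z < -5 ==> 4*z >= -2))


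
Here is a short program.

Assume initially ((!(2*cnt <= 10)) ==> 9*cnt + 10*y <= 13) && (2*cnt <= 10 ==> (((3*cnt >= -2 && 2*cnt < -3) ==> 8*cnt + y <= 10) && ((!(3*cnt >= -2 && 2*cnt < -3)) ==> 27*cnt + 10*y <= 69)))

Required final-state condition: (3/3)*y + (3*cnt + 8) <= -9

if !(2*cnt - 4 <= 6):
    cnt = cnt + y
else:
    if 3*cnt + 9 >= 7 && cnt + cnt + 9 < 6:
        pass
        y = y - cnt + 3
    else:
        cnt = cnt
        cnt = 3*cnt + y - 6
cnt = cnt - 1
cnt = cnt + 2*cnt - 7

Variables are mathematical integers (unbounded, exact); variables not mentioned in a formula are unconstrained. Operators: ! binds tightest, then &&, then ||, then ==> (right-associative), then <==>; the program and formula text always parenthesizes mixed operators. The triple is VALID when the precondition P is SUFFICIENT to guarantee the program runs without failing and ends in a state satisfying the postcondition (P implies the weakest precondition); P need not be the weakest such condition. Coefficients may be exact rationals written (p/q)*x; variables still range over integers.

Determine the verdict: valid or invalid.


Working backward. After the program, the postcondition (3/3)*y + (3*cnt + 8) <= -9 must hold; in canonical form it is 3*cnt + y <= -17.
Before cnt := cnt + 2*cnt - 7: 9*cnt + y <= 4
Before cnt := cnt - 1: 9*cnt + y <= 13
Then branch requires 9*cnt + 10*y <= 13; else branch requires ((3*cnt >= -2 && 2*cnt < -3) ==> 8*cnt + y <= 10) && ((!(3*cnt >= -2 && 2*cnt < -3)) ==> 27*cnt + 10*y <= 67).
Before the if: ((!(2*cnt <= 10)) ==> 9*cnt + 10*y <= 13) && (2*cnt <= 10 ==> (((3*cnt >= -2 && 2*cnt < -3) ==> 8*cnt + y <= 10) && ((!(3*cnt >= -2 && 2*cnt < -3)) ==> 27*cnt + 10*y <= 67)))
The weakest precondition is ((!(2*cnt <= 10)) ==> 9*cnt + 10*y <= 13) && (2*cnt <= 10 ==> (((3*cnt >= -2 && 2*cnt < -3) ==> 8*cnt + y <= 10) && ((!(3*cnt >= -2 && 2*cnt < -3)) ==> 27*cnt + 10*y <= 67))).
Check whether ((!(2*cnt <= 10)) ==> 9*cnt + 10*y <= 13) && (2*cnt <= 10 ==> (((3*cnt >= -2 && 2*cnt < -3) ==> 8*cnt + y <= 10) && ((!(3*cnt >= -2 && 2*cnt < -3)) ==> 27*cnt + 10*y <= 69))) implies it.
Countermodel: at the initial state cnt = -6, y = 23, the precondition holds but the weakest precondition fails.
Answer: invalid


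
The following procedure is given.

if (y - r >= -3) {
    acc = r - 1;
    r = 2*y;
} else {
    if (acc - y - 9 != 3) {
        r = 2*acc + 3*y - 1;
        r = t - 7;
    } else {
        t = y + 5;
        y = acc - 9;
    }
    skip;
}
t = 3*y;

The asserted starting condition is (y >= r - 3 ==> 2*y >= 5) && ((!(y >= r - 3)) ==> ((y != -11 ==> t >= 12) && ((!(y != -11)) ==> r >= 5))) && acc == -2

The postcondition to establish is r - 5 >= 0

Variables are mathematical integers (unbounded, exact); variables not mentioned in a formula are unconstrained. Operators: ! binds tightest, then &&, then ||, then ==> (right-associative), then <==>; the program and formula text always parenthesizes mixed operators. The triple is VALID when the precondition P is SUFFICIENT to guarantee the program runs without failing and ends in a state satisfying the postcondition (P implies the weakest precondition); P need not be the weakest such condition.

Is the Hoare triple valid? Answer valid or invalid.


Working backward. After the program, the postcondition r - 5 >= 0 must hold; in canonical form it is r >= 5.
Before t := 3*y: r >= 5
Then branch requires 2*y >= 5; else branch requires (acc != y + 12 ==> t >= 12) && ((!(acc != y + 12)) ==> r >= 5).
Before the if: (y >= r - 3 ==> 2*y >= 5) && ((!(y >= r - 3)) ==> ((acc != y + 12 ==> t >= 12) && ((!(acc != y + 12)) ==> r >= 5)))
The weakest precondition is (y >= r - 3 ==> 2*y >= 5) && ((!(y >= r - 3)) ==> ((acc != y + 12 ==> t >= 12) && ((!(acc != y + 12)) ==> r >= 5))).
Check whether (y >= r - 3 ==> 2*y >= 5) && ((!(y >= r - 3)) ==> ((y != -11 ==> t >= 12) && ((!(y != -11)) ==> r >= 5))) && acc == -2 implies it.
Countermodel: at the initial state acc = -2, r = 0, t = 12, y = -14, the precondition holds but the weakest precondition fails.
Answer: invalid


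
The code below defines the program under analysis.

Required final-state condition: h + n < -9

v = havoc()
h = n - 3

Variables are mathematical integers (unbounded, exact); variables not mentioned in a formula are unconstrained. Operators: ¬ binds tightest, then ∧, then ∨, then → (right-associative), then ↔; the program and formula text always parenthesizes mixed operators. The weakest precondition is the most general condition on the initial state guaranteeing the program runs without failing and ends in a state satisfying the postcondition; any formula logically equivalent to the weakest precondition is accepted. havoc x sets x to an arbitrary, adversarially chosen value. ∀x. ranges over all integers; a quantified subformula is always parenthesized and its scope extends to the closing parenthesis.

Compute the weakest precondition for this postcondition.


Working backward. After the program, h + n < -9 must hold.
Before h := n - 3: 2*n < -6
Before havoc v: 2*n < -6
Answer: WP = 2*n < -6


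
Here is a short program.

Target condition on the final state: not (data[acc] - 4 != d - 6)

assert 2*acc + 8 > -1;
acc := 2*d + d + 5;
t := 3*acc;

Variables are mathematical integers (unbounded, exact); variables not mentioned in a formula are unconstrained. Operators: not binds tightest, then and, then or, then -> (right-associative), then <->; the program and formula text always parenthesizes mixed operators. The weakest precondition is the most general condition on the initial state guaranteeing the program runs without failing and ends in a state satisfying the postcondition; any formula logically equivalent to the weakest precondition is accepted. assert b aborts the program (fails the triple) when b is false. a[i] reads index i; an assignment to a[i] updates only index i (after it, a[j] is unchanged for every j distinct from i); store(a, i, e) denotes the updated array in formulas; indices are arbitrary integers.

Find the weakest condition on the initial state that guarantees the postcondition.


Working backward. After the program, the postcondition not (data[acc] - 4 != d - 6) must hold; in canonical form it is not (data[acc] != d - 2).
Before t := 3*acc: not (data[acc] != d - 2)
Before acc := 2*d + d + 5: not (data[3*d + 5] != d - 2)
Before assert 2*acc + 8 > -1: 2*acc > -9 and (not (data[3*d + 5] != d - 2))
Answer: WP = 2*acc > -9 and (not (data[3*d + 5] != d - 2))


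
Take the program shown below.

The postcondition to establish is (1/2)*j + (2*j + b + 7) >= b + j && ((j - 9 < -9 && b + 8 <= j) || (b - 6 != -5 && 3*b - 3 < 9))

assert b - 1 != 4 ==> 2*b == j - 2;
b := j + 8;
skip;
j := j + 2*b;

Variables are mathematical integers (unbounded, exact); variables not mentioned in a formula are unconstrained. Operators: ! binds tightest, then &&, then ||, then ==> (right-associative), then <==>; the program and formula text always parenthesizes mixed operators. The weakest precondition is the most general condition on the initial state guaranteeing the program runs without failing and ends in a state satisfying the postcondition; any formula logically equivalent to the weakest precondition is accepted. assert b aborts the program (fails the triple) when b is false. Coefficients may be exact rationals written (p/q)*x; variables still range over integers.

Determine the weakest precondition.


Working backward. After the program, the postcondition (1/2)*j + (2*j + b + 7) >= b + j && ((j - 9 < -9 && b + 8 <= j) || (b - 6 != -5 && 3*b - 3 < 9)) must hold; in canonical form it is (3/2)*j >= -7 && ((j < 0 && b <= j - 8) || (b != 1 && 3*b < 12)).
Before j := j + 2*b: 3*b + (3/2)*j >= -7 && ((2*b + j < 0 && b + j >= 8) || (b != 1 && 3*b < 12))
Before skip: 3*b + (3/2)*j >= -7 && ((2*b + j < 0 && b + j >= 8) || (b != 1 && 3*b < 12))
Before b := j + 8: (9/2)*j >= -31 && ((3*j < -16 && 2*j >= 0) || (j != -7 && 3*j < -12))
Before assert b - 1 != 4 ==> 2*b == j - 2: (b != 5 ==> 2*b == j - 2) && (9/2)*j >= -31 && ((3*j < -16 && 2*j >= 0) || (j != -7 && 3*j < -12))
Answer: WP = (b != 5 ==> 2*b == j - 2) && (9/2)*j >= -31 && ((3*j < -16 && 2*j >= 0) || (j != -7 && 3*j < -12))


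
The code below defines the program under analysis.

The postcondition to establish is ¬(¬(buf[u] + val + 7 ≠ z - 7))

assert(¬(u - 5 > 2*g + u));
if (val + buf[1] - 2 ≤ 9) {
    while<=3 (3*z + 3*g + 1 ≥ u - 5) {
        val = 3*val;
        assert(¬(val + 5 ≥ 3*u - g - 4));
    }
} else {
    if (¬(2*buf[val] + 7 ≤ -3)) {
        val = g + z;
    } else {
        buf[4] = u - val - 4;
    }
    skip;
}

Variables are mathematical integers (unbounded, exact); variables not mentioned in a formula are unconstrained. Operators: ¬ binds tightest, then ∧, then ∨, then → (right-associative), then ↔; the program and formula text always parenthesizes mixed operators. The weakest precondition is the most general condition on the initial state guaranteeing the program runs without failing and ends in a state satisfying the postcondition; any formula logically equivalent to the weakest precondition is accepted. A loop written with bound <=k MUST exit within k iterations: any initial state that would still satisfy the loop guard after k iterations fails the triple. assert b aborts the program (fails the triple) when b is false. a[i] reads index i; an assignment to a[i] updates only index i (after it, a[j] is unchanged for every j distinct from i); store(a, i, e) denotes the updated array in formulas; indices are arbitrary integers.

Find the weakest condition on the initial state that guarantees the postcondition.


Working backward. After the program, the postcondition ¬(¬(buf[u] + val + 7 ≠ z - 7)) must hold; in canonical form it is buf[u] + val ≠ z - 14.
Then branch requires (3*g + 3*z ≥ u - 6 → ((¬(g + 3*val ≥ 3*u - 9)) ∧ (3*g + 3*z ≥ u - 6 → ((¬(g + 9*val ≥ 3*u - 9)) ∧ (3*g + 3*z ≥ u - 6 → ((¬(g + 27*val ≥ 3*u - 9)) ∧ (¬(3*g + 3*z ≥ u - 6)) ∧ buf[u] + 27*val ≠ z - 14)) ∧ ((¬(3*g + 3*z ≥ u - 6)) → buf[u] + 9*val ≠ z - 14))) ∧ ((¬(3*g + 3*z ≥ u - 6)) → buf[u] + 3*val ≠ z - 14))) ∧ ((¬(3*g + 3*z ≥ u - 6)) → buf[u] + val ≠ z - 14); else branch requires ((¬(2*buf[val] ≤ -10)) → buf[u] + g ≠ -14) ∧ (2*buf[val] ≤ -10 → store(buf, 4, u - val - 4)[u] + val ≠ z - 14).
Before the if: (buf[1] + val ≤ 11 → ((3*g + 3*z ≥ u - 6 → ((¬(g + 3*val ≥ 3*u - 9)) ∧ (3*g + 3*z ≥ u - 6 → ((¬(g + 9*val ≥ 3*u - 9)) ∧ (3*g + 3*z ≥ u - 6 → ((¬(g + 27*val ≥ 3*u - 9)) ∧ (¬(3*g + 3*z ≥ u - 6)) ∧ buf[u] + 27*val ≠ z - 14)) ∧ ((¬(3*g + 3*z ≥ u - 6)) → buf[u] + 9*val ≠ z - 14))) ∧ ((¬(3*g + 3*z ≥ u - 6)) → buf[u] + 3*val ≠ z - 14))) ∧ ((¬(3*g + 3*z ≥ u - 6)) → buf[u] + val ≠ z - 14))) ∧ ((¬(buf[1] + val ≤ 11)) → (((¬(2*buf[val] ≤ -10)) → buf[u] + g ≠ -14) ∧ (2*buf[val] ≤ -10 → store(buf, 4, u - val - 4)[u] + val ≠ z - 14)))
Before assert ¬(u - 5 > 2*g + u): (¬(2*g < -5)) ∧ (buf[1] + val ≤ 11 → ((3*g + 3*z ≥ u - 6 → ((¬(g + 3*val ≥ 3*u - 9)) ∧ (3*g + 3*z ≥ u - 6 → ((¬(g + 9*val ≥ 3*u - 9)) ∧ (3*g + 3*z ≥ u - 6 → ((¬(g + 27*val ≥ 3*u - 9)) ∧ (¬(3*g + 3*z ≥ u - 6)) ∧ buf[u] + 27*val ≠ z - 14)) ∧ ((¬(3*g + 3*z ≥ u - 6)) → buf[u] + 9*val ≠ z - 14))) ∧ ((¬(3*g + 3*z ≥ u - 6)) → buf[u] + 3*val ≠ z - 14))) ∧ ((¬(3*g + 3*z ≥ u - 6)) → buf[u] + val ≠ z - 14))) ∧ ((¬(buf[1] + val ≤ 11)) → (((¬(2*buf[val] ≤ -10)) → buf[u] + g ≠ -14) ∧ (2*buf[val] ≤ -10 → store(buf, 4, u - val - 4)[u] + val ≠ z - 14)))
Answer: WP = (¬(2*g < -5)) ∧ (buf[1] + val ≤ 11 → ((3*g + 3*z ≥ u - 6 → ((¬(g + 3*val ≥ 3*u - 9)) ∧ (3*g + 3*z ≥ u - 6 → ((¬(g + 9*val ≥ 3*u - 9)) ∧ (3*g + 3*z ≥ u - 6 → ((¬(g + 27*val ≥ 3*u - 9)) ∧ (¬(3*g + 3*z ≥ u - 6)) ∧ buf[u] + 27*val ≠ z - 14)) ∧ ((¬(3*g + 3*z ≥ u - 6)) → buf[u] + 9*val ≠ z - 14))) ∧ ((¬(3*g + 3*z ≥ u - 6)) → buf[u] + 3*val ≠ z - 14))) ∧ ((¬(3*g + 3*z ≥ u - 6)) → buf[u] + val ≠ z - 14))) ∧ ((¬(buf[1] + val ≤ 11)) → (((¬(2*buf[val] ≤ -10)) → buf[u] + g ≠ -14) ∧ (2*buf[val] ≤ -10 → store(buf, 4, u - val - 4)[u] + val ≠ z - 14)))


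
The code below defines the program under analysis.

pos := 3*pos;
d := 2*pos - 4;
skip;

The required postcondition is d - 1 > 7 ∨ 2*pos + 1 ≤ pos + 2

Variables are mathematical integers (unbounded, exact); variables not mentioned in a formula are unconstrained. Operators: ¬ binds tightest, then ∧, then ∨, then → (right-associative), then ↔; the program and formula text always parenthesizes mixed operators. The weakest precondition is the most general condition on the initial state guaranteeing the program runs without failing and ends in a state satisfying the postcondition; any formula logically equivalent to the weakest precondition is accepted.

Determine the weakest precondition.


Working backward. After the program, the postcondition d - 1 > 7 ∨ 2*pos + 1 ≤ pos + 2 must hold; in canonical form it is d > 8 ∨ pos ≤ 1.
Before skip: d > 8 ∨ pos ≤ 1
Before d := 2*pos - 4: 2*pos > 12 ∨ pos ≤ 1
Before pos := 3*pos: 6*pos > 12 ∨ 3*pos ≤ 1
Answer: WP = 6*pos > 12 ∨ 3*pos ≤ 1


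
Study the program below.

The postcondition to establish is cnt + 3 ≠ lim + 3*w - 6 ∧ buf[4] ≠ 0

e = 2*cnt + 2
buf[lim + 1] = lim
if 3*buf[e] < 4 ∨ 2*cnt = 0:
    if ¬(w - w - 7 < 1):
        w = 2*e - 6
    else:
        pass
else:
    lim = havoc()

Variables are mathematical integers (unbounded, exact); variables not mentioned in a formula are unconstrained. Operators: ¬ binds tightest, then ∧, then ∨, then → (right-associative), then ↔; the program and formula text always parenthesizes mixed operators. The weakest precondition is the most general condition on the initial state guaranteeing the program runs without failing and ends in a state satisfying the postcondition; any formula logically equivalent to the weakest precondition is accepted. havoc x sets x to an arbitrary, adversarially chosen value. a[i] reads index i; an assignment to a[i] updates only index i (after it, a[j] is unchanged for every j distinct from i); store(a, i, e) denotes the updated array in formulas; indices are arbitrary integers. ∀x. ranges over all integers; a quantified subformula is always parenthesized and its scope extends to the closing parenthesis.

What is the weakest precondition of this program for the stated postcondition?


Working backward. After the program, the postcondition cnt + 3 ≠ lim + 3*w - 6 ∧ buf[4] ≠ 0 must hold; in canonical form it is cnt ≠ lim + 3*w - 9 ∧ buf[4] ≠ 0.
Then branch requires cnt ≠ lim + 3*w - 9 ∧ buf[4] ≠ 0; else branch requires ∀lim_1. (cnt ≠ lim_1 + 3*w - 9 ∧ buf[4] ≠ 0).
Before the if: ((3*buf[e] < 4 ∨ 2*cnt = 0) → (cnt ≠ lim + 3*w - 9 ∧ buf[4] ≠ 0)) ∧ ((¬(3*buf[e] < 4 ∨ 2*cnt = 0)) → (∀lim_1. (cnt ≠ lim_1 + 3*w - 9 ∧ buf[4] ≠ 0)))
Before buf[lim + 1] := lim: ((3*store(buf, lim + 1, lim)[e] < 4 ∨ 2*cnt = 0) → (cnt ≠ lim + 3*w - 9 ∧ store(buf, lim + 1, lim)[4] ≠ 0)) ∧ ((¬(3*store(buf, lim + 1, lim)[e] < 4 ∨ 2*cnt = 0)) → (∀lim_1. (cnt ≠ lim_1 + 3*w - 9 ∧ store(buf, lim + 1, lim)[4] ≠ 0)))
Before e := 2*cnt + 2: ((3*store(buf, lim + 1, lim)[2*cnt + 2] < 4 ∨ 2*cnt = 0) → (cnt ≠ lim + 3*w - 9 ∧ store(buf, lim + 1, lim)[4] ≠ 0)) ∧ ((¬(3*store(buf, lim + 1, lim)[2*cnt + 2] < 4 ∨ 2*cnt = 0)) → (∀lim_1. (cnt ≠ lim_1 + 3*w - 9 ∧ store(buf, lim + 1, lim)[4] ≠ 0)))
Answer: WP = ((3*store(buf, lim + 1, lim)[2*cnt + 2] < 4 ∨ 2*cnt = 0) → (cnt ≠ lim + 3*w - 9 ∧ store(buf, lim + 1, lim)[4] ≠ 0)) ∧ ((¬(3*store(buf, lim + 1, lim)[2*cnt + 2] < 4 ∨ 2*cnt = 0)) → (∀lim_1. (cnt ≠ lim_1 + 3*w - 9 ∧ store(buf, lim + 1, lim)[4] ≠ 0)))


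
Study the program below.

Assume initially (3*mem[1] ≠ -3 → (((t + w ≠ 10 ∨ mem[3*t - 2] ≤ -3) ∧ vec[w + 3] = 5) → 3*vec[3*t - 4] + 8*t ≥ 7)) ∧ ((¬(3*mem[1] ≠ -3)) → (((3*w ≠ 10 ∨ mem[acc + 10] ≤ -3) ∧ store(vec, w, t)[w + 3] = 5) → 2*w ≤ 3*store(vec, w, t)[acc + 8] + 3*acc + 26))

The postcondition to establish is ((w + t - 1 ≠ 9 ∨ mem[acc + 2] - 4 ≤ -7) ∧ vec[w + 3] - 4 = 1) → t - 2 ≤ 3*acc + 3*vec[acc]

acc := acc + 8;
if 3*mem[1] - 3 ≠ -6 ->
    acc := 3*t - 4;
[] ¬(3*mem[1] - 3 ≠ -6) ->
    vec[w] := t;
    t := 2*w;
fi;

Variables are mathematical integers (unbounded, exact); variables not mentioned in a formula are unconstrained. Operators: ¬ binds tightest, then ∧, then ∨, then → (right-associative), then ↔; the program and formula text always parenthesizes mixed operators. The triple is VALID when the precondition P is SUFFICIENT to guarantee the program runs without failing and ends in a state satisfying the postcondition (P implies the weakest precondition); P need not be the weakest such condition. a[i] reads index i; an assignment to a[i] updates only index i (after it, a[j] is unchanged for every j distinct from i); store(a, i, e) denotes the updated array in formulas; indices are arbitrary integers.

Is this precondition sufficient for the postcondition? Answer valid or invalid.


Working backward. After the program, the postcondition ((w + t - 1 ≠ 9 ∨ mem[acc + 2] - 4 ≤ -7) ∧ vec[w + 3] - 4 = 1) → t - 2 ≤ 3*acc + 3*vec[acc] must hold; in canonical form it is ((t + w ≠ 10 ∨ mem[acc + 2] ≤ -3) ∧ vec[w + 3] = 5) → t ≤ 3*vec[acc] + 3*acc + 2.
Then branch requires ((t + w ≠ 10 ∨ mem[3*t - 2] ≤ -3) ∧ vec[w + 3] = 5) → 3*vec[3*t - 4] + 8*t ≥ 10; else branch requires ((3*w ≠ 10 ∨ mem[acc + 2] ≤ -3) ∧ store(vec, w, t)[w + 3] = 5) → 2*w ≤ 3*store(vec, w, t)[acc] + 3*acc + 2.
Before the if: (3*mem[1] ≠ -3 → (((t + w ≠ 10 ∨ mem[3*t - 2] ≤ -3) ∧ vec[w + 3] = 5) → 3*vec[3*t - 4] + 8*t ≥ 10)) ∧ ((¬(3*mem[1] ≠ -3)) → (((3*w ≠ 10 ∨ mem[acc + 2] ≤ -3) ∧ store(vec, w, t)[w + 3] = 5) → 2*w ≤ 3*store(vec, w, t)[acc] + 3*acc + 2))
Before acc := acc + 8: (3*mem[1] ≠ -3 → (((t + w ≠ 10 ∨ mem[3*t - 2] ≤ -3) ∧ vec[w + 3] = 5) → 3*vec[3*t - 4] + 8*t ≥ 10)) ∧ ((¬(3*mem[1] ≠ -3)) → (((3*w ≠ 10 ∨ mem[acc + 10] ≤ -3) ∧ store(vec, w, t)[w + 3] = 5) → 2*w ≤ 3*store(vec, w, t)[acc + 8] + 3*acc + 26))
The weakest precondition is (3*mem[1] ≠ -3 → (((t + w ≠ 10 ∨ mem[3*t - 2] ≤ -3) ∧ vec[w + 3] = 5) → 3*vec[3*t - 4] + 8*t ≥ 10)) ∧ ((¬(3*mem[1] ≠ -3)) → (((3*w ≠ 10 ∨ mem[acc + 10] ≤ -3) ∧ store(vec, w, t)[w + 3] = 5) → 2*w ≤ 3*store(vec, w, t)[acc + 8] + 3*acc + 26)).
Check whether (3*mem[1] ≠ -3 → (((t + w ≠ 10 ∨ mem[3*t - 2] ≤ -3) ∧ vec[w + 3] = 5) → 3*vec[3*t - 4] + 8*t ≥ 7)) ∧ ((¬(3*mem[1] ≠ -3)) → (((3*w ≠ 10 ∨ mem[acc + 10] ≤ -3) ∧ store(vec, w, t)[w + 3] = 5) → 2*w ≤ 3*store(vec, w, t)[acc + 8] + 3*acc + 26)) implies it.
Countermodel: at the initial state acc = 0, mem = {[0] = 12, [1] = 12, [2] = 12, [3] = 12, [4] = 12, [8] = 12, [10] = 12, elsewhere 12}, t = 2, vec = {[0] = -3, [1] = -3, [2] = -3, [3] = 5, [4] = -3, [8] = -3, [10] = -3, elsewhere -3}, w = 0, the precondition holds but the weakest precondition fails.
Answer: invalid


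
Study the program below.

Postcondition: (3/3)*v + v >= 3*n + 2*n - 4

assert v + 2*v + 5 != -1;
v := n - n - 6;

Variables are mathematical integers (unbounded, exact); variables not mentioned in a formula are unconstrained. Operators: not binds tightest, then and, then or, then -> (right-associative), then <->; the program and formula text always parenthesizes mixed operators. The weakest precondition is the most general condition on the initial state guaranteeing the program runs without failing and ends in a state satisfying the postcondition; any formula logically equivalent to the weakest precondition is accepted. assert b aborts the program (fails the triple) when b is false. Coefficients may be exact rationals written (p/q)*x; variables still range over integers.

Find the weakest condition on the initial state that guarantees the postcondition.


Working backward. After the program, the postcondition (3/3)*v + v >= 3*n + 2*n - 4 must hold; in canonical form it is 2*v >= 5*n - 4.
Before v := n - n - 6: 5*n <= -8
Before assert v + 2*v + 5 != -1: 3*v != -6 and 5*n <= -8
Answer: WP = 3*v != -6 and 5*n <= -8


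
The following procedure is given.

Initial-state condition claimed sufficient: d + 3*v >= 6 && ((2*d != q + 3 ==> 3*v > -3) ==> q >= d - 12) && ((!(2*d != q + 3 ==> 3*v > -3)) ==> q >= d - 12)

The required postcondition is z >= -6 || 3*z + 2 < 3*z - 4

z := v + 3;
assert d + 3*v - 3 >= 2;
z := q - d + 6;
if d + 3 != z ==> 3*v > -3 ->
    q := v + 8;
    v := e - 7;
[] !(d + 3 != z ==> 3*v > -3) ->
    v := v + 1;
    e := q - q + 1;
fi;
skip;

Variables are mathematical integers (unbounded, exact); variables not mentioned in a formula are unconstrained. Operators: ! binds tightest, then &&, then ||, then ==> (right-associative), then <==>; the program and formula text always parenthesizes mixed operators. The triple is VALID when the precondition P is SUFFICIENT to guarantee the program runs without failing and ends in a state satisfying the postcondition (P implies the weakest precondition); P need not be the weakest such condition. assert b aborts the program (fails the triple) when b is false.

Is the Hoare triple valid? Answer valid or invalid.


Working backward. After the program, the postcondition z >= -6 || 3*z + 2 < 3*z - 4 must hold; in canonical form it is z >= -6.
Before skip: z >= -6
Then branch requires z >= -6; else branch requires z >= -6.
Before the if: ((d != z - 3 ==> 3*v > -3) ==> z >= -6) && ((!(d != z - 3 ==> 3*v > -3)) ==> z >= -6)
Before z := q - d + 6: ((2*d != q + 3 ==> 3*v > -3) ==> q >= d - 12) && ((!(2*d != q + 3 ==> 3*v > -3)) ==> q >= d - 12)
Before assert d + 3*v - 3 >= 2: d + 3*v >= 5 && ((2*d != q + 3 ==> 3*v > -3) ==> q >= d - 12) && ((!(2*d != q + 3 ==> 3*v > -3)) ==> q >= d - 12)
Before z := v + 3: d + 3*v >= 5 && ((2*d != q + 3 ==> 3*v > -3) ==> q >= d - 12) && ((!(2*d != q + 3 ==> 3*v > -3)) ==> q >= d - 12)
The weakest precondition is d + 3*v >= 5 && ((2*d != q + 3 ==> 3*v > -3) ==> q >= d - 12) && ((!(2*d != q + 3 ==> 3*v > -3)) ==> q >= d - 12).
Check whether d + 3*v >= 6 && ((2*d != q + 3 ==> 3*v > -3) ==> q >= d - 12) && ((!(2*d != q + 3 ==> 3*v > -3)) ==> q >= d - 12) implies it.
Every state satisfying the precondition satisfies the weakest precondition: the implication holds.
Answer: valid


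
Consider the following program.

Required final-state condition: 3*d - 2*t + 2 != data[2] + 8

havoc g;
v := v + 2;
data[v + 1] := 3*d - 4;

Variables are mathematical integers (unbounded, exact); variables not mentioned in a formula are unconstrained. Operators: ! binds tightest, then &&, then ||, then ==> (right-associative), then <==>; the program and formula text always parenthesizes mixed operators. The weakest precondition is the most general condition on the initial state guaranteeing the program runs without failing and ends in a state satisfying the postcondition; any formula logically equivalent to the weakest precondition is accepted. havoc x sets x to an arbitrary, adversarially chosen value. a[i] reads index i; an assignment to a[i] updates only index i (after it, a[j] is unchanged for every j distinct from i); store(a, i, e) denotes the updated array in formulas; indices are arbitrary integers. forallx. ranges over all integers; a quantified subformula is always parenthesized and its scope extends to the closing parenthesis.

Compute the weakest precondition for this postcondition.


Working backward. After the program, the postcondition 3*d - 2*t + 2 != data[2] + 8 must hold; in canonical form it is 3*d != data[2] + 2*t + 6.
Before data[v + 1] := 3*d - 4: 3*d != store(data, v + 1, 3*d - 4)[2] + 2*t + 6
Before v := v + 2: 3*d != store(data, v + 3, 3*d - 4)[2] + 2*t + 6
Before havoc g: 3*d != store(data, v + 3, 3*d - 4)[2] + 2*t + 6
Answer: WP = 3*d != store(data, v + 3, 3*d - 4)[2] + 2*t + 6


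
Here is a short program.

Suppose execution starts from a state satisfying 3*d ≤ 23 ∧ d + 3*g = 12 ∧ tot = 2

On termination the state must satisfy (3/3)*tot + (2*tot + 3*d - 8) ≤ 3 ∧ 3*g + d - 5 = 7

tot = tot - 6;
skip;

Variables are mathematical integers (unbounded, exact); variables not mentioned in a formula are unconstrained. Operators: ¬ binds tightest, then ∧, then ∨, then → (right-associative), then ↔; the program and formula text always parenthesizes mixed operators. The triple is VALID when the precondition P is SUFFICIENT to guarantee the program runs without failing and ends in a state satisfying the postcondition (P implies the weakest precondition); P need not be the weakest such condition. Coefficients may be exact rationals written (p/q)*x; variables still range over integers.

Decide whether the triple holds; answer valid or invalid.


Working backward. After the program, the postcondition (3/3)*tot + (2*tot + 3*d - 8) ≤ 3 ∧ 3*g + d - 5 = 7 must hold; in canonical form it is 3*d + 3*tot ≤ 11 ∧ d + 3*g = 12.
Before skip: 3*d + 3*tot ≤ 11 ∧ d + 3*g = 12
Before tot := tot - 6: 3*d + 3*tot ≤ 29 ∧ d + 3*g = 12
The weakest precondition is 3*d + 3*tot ≤ 29 ∧ d + 3*g = 12.
Check whether 3*d ≤ 23 ∧ d + 3*g = 12 ∧ tot = 2 implies it.
Every state satisfying the precondition satisfies the weakest precondition: the implication holds.
Answer: valid


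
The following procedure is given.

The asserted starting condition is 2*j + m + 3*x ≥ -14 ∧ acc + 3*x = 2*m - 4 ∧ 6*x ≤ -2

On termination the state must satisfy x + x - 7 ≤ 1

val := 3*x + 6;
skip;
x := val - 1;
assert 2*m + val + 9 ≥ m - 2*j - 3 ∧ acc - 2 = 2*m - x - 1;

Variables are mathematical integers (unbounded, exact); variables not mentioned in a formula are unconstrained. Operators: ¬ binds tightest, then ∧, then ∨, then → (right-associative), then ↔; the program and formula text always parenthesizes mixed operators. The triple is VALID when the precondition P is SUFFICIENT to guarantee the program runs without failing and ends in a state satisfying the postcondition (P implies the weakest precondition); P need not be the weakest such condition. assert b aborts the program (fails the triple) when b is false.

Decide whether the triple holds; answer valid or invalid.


Working backward. After the program, the postcondition x + x - 7 ≤ 1 must hold; in canonical form it is 2*x ≤ 8.
Before assert 2*m + val + 9 ≥ m - 2*j - 3 ∧ acc - 2 = 2*m - x - 1: 2*j + m + val ≥ -12 ∧ acc + x = 2*m + 1 ∧ 2*x ≤ 8
Before x := val - 1: 2*j + m + val ≥ -12 ∧ acc + val = 2*m + 2 ∧ 2*val ≤ 10
Before skip: 2*j + m + val ≥ -12 ∧ acc + val = 2*m + 2 ∧ 2*val ≤ 10
Before val := 3*x + 6: 2*j + m + 3*x ≥ -18 ∧ acc + 3*x = 2*m - 4 ∧ 6*x ≤ -2
The weakest precondition is 2*j + m + 3*x ≥ -18 ∧ acc + 3*x = 2*m - 4 ∧ 6*x ≤ -2.
Check whether 2*j + m + 3*x ≥ -14 ∧ acc + 3*x = 2*m - 4 ∧ 6*x ≤ -2 implies it.
Every state satisfying the precondition satisfies the weakest precondition: the implication holds.
Answer: valid
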